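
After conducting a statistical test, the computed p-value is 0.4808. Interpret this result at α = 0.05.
Since p = 0.4808 > α = 0.05, fail to reject H₀.
There is insufficient evidence to reject the null hypothesis; the result is not statistically significant at the 0.05 level.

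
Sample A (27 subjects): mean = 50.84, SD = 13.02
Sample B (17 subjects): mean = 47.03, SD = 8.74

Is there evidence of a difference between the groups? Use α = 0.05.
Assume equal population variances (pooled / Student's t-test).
Student's two-sample t-test (equal variances):
H₀: μ₁ = μ₂
H₁: μ₁ ≠ μ₂
df = n₁ + n₂ - 2 = 42
Pooled variance s_p² = [(n₁-1)s₁² + (n₂-1)s₂²] / (n₁ + n₂ - 2) = [(26)(13.02²) + (16)(8.74²)] / 42 = 134.0412
SE = √(s_p²(1/n₁ + 1/n₂)) = √(134.0412 × (1/27 + 1/17)) = 3.5846
t = (x̄₁ - x̄₂) / SE = (50.84 - 47.03) / 3.5846 = 3.81 / 3.5846 = 1.063
p-value = 0.2939

Since p-value > α = 0.05, we fail to reject H₀.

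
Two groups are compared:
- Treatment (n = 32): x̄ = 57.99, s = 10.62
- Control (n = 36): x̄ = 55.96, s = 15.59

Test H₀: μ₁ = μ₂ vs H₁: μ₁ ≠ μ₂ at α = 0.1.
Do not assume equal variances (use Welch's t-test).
Welch's two-sample t-test:
H₀: μ₁ = μ₂
H₁: μ₁ ≠ μ₂
s₁²/n₁ = 10.62²/32 = 3.5245,  s₂²/n₂ = 15.59²/36 = 6.7513
SE = √(s₁²/n₁ + s₂²/n₂) = √(3.5245 + 6.7513) = 3.2056
df (Welch-Satterthwaite) = (s₁²/n₁ + s₂²/n₂)² / [(s₁²/n₁)²/(n₁-1) + (s₂²/n₂)²/(n₂-1)] ≈ 62.00
t = (x̄₁ - x̄₂) / SE = (57.99 - 55.96) / 3.2056 = 2.03 / 3.2056 = 0.633
p-value = 0.5289

Since p-value > α = 0.1, we fail to reject H₀.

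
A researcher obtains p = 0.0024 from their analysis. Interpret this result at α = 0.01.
Since p = 0.0024 < α = 0.01, reject H₀.
There is sufficient evidence to reject the null hypothesis; the result is statistically significant at the 0.01 level.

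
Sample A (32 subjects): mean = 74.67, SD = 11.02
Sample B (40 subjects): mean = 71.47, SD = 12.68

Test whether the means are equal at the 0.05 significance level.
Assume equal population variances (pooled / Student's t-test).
Student's two-sample t-test (equal variances):
H₀: μ₁ = μ₂
H₁: μ₁ ≠ μ₂
df = n₁ + n₂ - 2 = 70
Pooled variance s_p² = [(n₁-1)s₁² + (n₂-1)s₂²] / (n₁ + n₂ - 2) = [(31)(11.02²) + (39)(12.68²)] / 70 = 143.3595
SE = √(s_p²(1/n₁ + 1/n₂)) = √(143.3595 × (1/32 + 1/40)) = 2.8397
t = (x̄₁ - x̄₂) / SE = (74.67 - 71.47) / 2.8397 = 3.20 / 2.8397 = 1.127
p-value = 0.2636

Since p-value > α = 0.05, we fail to reject H₀.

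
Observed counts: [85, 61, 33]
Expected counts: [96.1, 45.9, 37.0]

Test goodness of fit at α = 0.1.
Chi-square goodness of fit test:
H₀: observed counts match expected distribution
H₁: observed counts differ from expected distribution
df = k - 1 = 2
χ² = Σ(O - E)²/E
   = (85 - 96.1)²/96.1 + (61 - 45.9)²/45.9 + (33 - 37.0)²/37.0
   = 1.282 + 4.968 + 0.432
   = 6.68
p-value = 0.0354

Since p-value < α = 0.1, we reject H₀.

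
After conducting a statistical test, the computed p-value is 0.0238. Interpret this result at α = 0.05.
Since p = 0.0238 < α = 0.05, reject H₀.
There is sufficient evidence to reject the null hypothesis; the result is statistically significant at the 0.05 level.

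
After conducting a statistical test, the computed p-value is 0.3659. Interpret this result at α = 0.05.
Since p = 0.3659 > α = 0.05, fail to reject H₀.
There is insufficient evidence to reject the null hypothesis; the result is not statistically significant at the 0.05 level.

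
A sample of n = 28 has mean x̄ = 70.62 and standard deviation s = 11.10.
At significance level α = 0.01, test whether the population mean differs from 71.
One-sample t-test:
H₀: μ = 71
H₁: μ ≠ 71
df = n - 1 = 27
t = (x̄ - μ₀) / (s/√n) = (70.62 - 71) / (11.10/√28) = -0.181
p-value = 0.8576

Since p-value > α = 0.01, we fail to reject H₀.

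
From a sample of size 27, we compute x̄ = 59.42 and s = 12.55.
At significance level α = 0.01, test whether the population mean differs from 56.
One-sample t-test:
H₀: μ = 56
H₁: μ ≠ 56
df = n - 1 = 26
t = (x̄ - μ₀) / (s/√n) = (59.42 - 56) / (12.55/√27) = 1.416
p-value = 0.1686

Since p-value > α = 0.01, we fail to reject H₀.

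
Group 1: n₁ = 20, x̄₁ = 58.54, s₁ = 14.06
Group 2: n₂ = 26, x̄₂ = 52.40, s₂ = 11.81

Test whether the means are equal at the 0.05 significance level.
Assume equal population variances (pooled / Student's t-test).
Student's two-sample t-test (equal variances):
H₀: μ₁ = μ₂
H₁: μ₁ ≠ μ₂
df = n₁ + n₂ - 2 = 44
Pooled variance s_p² = [(n₁-1)s₁² + (n₂-1)s₂²] / (n₁ + n₂ - 2) = [(19)(14.06²) + (25)(11.81²)] / 44 = 164.6112
SE = √(s_p²(1/n₁ + 1/n₂)) = √(164.6112 × (1/20 + 1/26)) = 3.8160
t = (x̄₁ - x̄₂) / SE = (58.54 - 52.40) / 3.8160 = 6.14 / 3.8160 = 1.609
p-value = 0.1148

Since p-value > α = 0.05, we fail to reject H₀.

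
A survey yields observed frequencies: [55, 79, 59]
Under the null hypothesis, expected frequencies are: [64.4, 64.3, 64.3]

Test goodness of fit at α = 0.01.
Chi-square goodness of fit test:
H₀: observed counts match expected distribution
H₁: observed counts differ from expected distribution
df = k - 1 = 2
χ² = Σ(O - E)²/E
   = (55 - 64.4)²/64.4 + (79 - 64.3)²/64.3 + (59 - 64.3)²/64.3
   = 1.372 + 3.361 + 0.437
   = 5.17
p-value = 0.0754

Since p-value > α = 0.01, we fail to reject H₀.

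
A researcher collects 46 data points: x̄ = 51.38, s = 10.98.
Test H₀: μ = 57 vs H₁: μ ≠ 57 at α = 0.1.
One-sample t-test:
H₀: μ = 57
H₁: μ ≠ 57
df = n - 1 = 45
t = (x̄ - μ₀) / (s/√n) = (51.38 - 57) / (10.98/√46) = -3.471
p-value = 0.0012

Since p-value < α = 0.1, we reject H₀.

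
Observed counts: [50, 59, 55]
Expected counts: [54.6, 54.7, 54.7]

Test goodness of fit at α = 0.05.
Chi-square goodness of fit test:
H₀: observed counts match expected distribution
H₁: observed counts differ from expected distribution
df = k - 1 = 2
χ² = Σ(O - E)²/E
   = (50 - 54.6)²/54.6 + (59 - 54.7)²/54.7 + (55 - 54.7)²/54.7
   = 0.388 + 0.338 + 0.002
   = 0.73
p-value = 0.6952

Since p-value > α = 0.05, we fail to reject H₀.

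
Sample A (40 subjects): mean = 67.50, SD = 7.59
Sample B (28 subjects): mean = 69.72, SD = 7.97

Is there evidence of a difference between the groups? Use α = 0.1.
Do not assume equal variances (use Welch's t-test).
Welch's two-sample t-test:
H₀: μ₁ = μ₂
H₁: μ₁ ≠ μ₂
s₁²/n₁ = 7.59²/40 = 1.4402,  s₂²/n₂ = 7.97²/28 = 2.2686
SE = √(s₁²/n₁ + s₂²/n₂) = √(1.4402 + 2.2686) = 1.9258
df (Welch-Satterthwaite) = (s₁²/n₁ + s₂²/n₂)² / [(s₁²/n₁)²/(n₁-1) + (s₂²/n₂)²/(n₂-1)] ≈ 56.42
t = (x̄₁ - x̄₂) / SE = (67.50 - 69.72) / 1.9258 = -2.22 / 1.9258 = -1.153
p-value = 0.2539

Since p-value > α = 0.1, we fail to reject H₀.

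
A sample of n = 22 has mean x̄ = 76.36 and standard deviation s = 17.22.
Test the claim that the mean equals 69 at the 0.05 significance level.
One-sample t-test:
H₀: μ = 69
H₁: μ ≠ 69
df = n - 1 = 21
t = (x̄ - μ₀) / (s/√n) = (76.36 - 69) / (17.22/√22) = 2.005
p-value = 0.0581

Since p-value > α = 0.05, we fail to reject H₀.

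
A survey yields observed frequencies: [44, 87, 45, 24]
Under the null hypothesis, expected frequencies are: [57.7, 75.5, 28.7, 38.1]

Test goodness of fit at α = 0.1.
Chi-square goodness of fit test:
H₀: observed counts match expected distribution
H₁: observed counts differ from expected distribution
df = k - 1 = 3
χ² = Σ(O - E)²/E
   = (44 - 57.7)²/57.7 + (87 - 75.5)²/75.5 + (45 - 28.7)²/28.7 + (24 - 38.1)²/38.1
   = 3.253 + 1.752 + 9.257 + 5.218
   = 19.48
p-value = 0.0002

Since p-value < α = 0.1, we reject H₀.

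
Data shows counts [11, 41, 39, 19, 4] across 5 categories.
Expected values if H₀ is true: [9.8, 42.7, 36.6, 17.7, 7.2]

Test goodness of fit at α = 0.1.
Chi-square goodness of fit test:
H₀: observed counts match expected distribution
H₁: observed counts differ from expected distribution
df = k - 1 = 4
χ² = Σ(O - E)²/E
   = (11 - 9.8)²/9.8 + (41 - 42.7)²/42.7 + (39 - 36.6)²/36.6 + (19 - 17.7)²/17.7 + (4 - 7.2)²/7.2
   = 0.147 + 0.068 + 0.157 + 0.095 + 1.422
   = 1.89
p-value = 0.7560

Since p-value > α = 0.1, we fail to reject H₀.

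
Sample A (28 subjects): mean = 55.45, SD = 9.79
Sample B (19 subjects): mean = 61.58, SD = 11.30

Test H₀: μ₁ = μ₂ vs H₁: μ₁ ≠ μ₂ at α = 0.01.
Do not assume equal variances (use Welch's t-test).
Welch's two-sample t-test:
H₀: μ₁ = μ₂
H₁: μ₁ ≠ μ₂
s₁²/n₁ = 9.79²/28 = 3.4230,  s₂²/n₂ = 11.30²/19 = 6.7205
SE = √(s₁²/n₁ + s₂²/n₂) = √(3.4230 + 6.7205) = 3.1849
df (Welch-Satterthwaite) = (s₁²/n₁ + s₂²/n₂)² / [(s₁²/n₁)²/(n₁-1) + (s₂²/n₂)²/(n₂-1)] ≈ 34.96
t = (x̄₁ - x̄₂) / SE = (55.45 - 61.58) / 3.1849 = -6.13 / 3.1849 = -1.925
p-value = 0.0624

Since p-value > α = 0.01, we fail to reject H₀.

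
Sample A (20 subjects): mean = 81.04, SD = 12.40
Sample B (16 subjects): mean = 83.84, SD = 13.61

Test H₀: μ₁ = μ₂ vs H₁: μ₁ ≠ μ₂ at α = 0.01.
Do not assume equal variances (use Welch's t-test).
Welch's two-sample t-test:
H₀: μ₁ = μ₂
H₁: μ₁ ≠ μ₂
s₁²/n₁ = 12.40²/20 = 7.6880,  s₂²/n₂ = 13.61²/16 = 11.5770
SE = √(s₁²/n₁ + s₂²/n₂) = √(7.6880 + 11.5770) = 4.3892
df (Welch-Satterthwaite) = (s₁²/n₁ + s₂²/n₂)² / [(s₁²/n₁)²/(n₁-1) + (s₂²/n₂)²/(n₂-1)] ≈ 30.81
t = (x̄₁ - x̄₂) / SE = (81.04 - 83.84) / 4.3892 = -2.80 / 4.3892 = -0.638
p-value = 0.5282

Since p-value > α = 0.01, we fail to reject H₀.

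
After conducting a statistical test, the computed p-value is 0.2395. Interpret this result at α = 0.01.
Since p = 0.2395 > α = 0.01, fail to reject H₀.
There is insufficient evidence to reject the null hypothesis; the result is not statistically significant at the 0.01 level.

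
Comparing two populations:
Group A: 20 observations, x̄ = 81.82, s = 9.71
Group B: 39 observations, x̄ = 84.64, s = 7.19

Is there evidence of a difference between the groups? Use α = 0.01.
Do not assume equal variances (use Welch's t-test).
Welch's two-sample t-test:
H₀: μ₁ = μ₂
H₁: μ₁ ≠ μ₂
s₁²/n₁ = 9.71²/20 = 4.7142,  s₂²/n₂ = 7.19²/39 = 1.3255
SE = √(s₁²/n₁ + s₂²/n₂) = √(4.7142 + 1.3255) = 2.4576
df (Welch-Satterthwaite) = (s₁²/n₁ + s₂²/n₂)² / [(s₁²/n₁)²/(n₁-1) + (s₂²/n₂)²/(n₂-1)] ≈ 30.00
t = (x̄₁ - x̄₂) / SE = (81.82 - 84.64) / 2.4576 = -2.82 / 2.4576 = -1.147
p-value = 0.2603

Since p-value > α = 0.01, we fail to reject H₀.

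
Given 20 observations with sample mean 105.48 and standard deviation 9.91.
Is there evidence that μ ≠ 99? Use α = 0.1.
One-sample t-test:
H₀: μ = 99
H₁: μ ≠ 99
df = n - 1 = 19
t = (x̄ - μ₀) / (s/√n) = (105.48 - 99) / (9.91/√20) = 2.924
p-value = 0.0087

Since p-value < α = 0.1, we reject H₀.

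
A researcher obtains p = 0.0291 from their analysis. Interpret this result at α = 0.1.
Since p = 0.0291 < α = 0.1, reject H₀.
There is sufficient evidence to reject the null hypothesis; the result is statistically significant at the 0.1 level.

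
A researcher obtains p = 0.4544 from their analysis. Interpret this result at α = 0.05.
Since p = 0.4544 > α = 0.05, fail to reject H₀.
There is insufficient evidence to reject the null hypothesis; the result is not statistically significant at the 0.05 level.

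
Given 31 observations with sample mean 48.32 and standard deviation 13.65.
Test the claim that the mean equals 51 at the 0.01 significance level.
One-sample t-test:
H₀: μ = 51
H₁: μ ≠ 51
df = n - 1 = 30
t = (x̄ - μ₀) / (s/√n) = (48.32 - 51) / (13.65/√31) = -1.093
p-value = 0.2830

Since p-value > α = 0.01, we fail to reject H₀.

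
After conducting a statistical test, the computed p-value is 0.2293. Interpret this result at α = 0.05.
Since p = 0.2293 > α = 0.05, fail to reject H₀.
There is insufficient evidence to reject the null hypothesis; the result is not statistically significant at the 0.05 level.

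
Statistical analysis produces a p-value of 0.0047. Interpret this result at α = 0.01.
Since p = 0.0047 < α = 0.01, reject H₀.
There is sufficient evidence to reject the null hypothesis; the result is statistically significant at the 0.01 level.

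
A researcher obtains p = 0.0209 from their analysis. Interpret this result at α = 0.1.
Since p = 0.0209 < α = 0.1, reject H₀.
There is sufficient evidence to reject the null hypothesis; the result is statistically significant at the 0.1 level.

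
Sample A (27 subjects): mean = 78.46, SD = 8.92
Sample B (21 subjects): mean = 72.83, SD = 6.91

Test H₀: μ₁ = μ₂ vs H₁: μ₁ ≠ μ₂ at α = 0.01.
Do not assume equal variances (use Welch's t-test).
Welch's two-sample t-test:
H₀: μ₁ = μ₂
H₁: μ₁ ≠ μ₂
s₁²/n₁ = 8.92²/27 = 2.9469,  s₂²/n₂ = 6.91²/21 = 2.2737
SE = √(s₁²/n₁ + s₂²/n₂) = √(2.9469 + 2.2737) = 2.2849
df (Welch-Satterthwaite) = (s₁²/n₁ + s₂²/n₂)² / [(s₁²/n₁)²/(n₁-1) + (s₂²/n₂)²/(n₂-1)] ≈ 46.00
t = (x̄₁ - x̄₂) / SE = (78.46 - 72.83) / 2.2849 = 5.63 / 2.2849 = 2.464
p-value = 0.0175

Since p-value > α = 0.01, we fail to reject H₀.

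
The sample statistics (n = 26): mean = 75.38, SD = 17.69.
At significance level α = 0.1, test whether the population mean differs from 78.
One-sample t-test:
H₀: μ = 78
H₁: μ ≠ 78
df = n - 1 = 25
t = (x̄ - μ₀) / (s/√n) = (75.38 - 78) / (17.69/√26) = -0.755
p-value = 0.4572

Since p-value > α = 0.1, we fail to reject H₀.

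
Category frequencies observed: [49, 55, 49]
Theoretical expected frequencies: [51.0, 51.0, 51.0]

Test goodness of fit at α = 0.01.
Chi-square goodness of fit test:
H₀: observed counts match expected distribution
H₁: observed counts differ from expected distribution
df = k - 1 = 2
χ² = Σ(O - E)²/E
   = (49 - 51.0)²/51.0 + (55 - 51.0)²/51.0 + (49 - 51.0)²/51.0
   = 0.078 + 0.314 + 0.078
   = 0.47
p-value = 0.7903

Since p-value > α = 0.01, we fail to reject H₀.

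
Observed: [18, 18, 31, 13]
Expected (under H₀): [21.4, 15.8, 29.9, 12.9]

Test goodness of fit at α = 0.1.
Chi-square goodness of fit test:
H₀: observed counts match expected distribution
H₁: observed counts differ from expected distribution
df = k - 1 = 3
χ² = Σ(O - E)²/E
   = (18 - 21.4)²/21.4 + (18 - 15.8)²/15.8 + (31 - 29.9)²/29.9 + (13 - 12.9)²/12.9
   = 0.540 + 0.306 + 0.040 + 0.001
   = 0.89
p-value = 0.8284

Since p-value > α = 0.1, we fail to reject H₀.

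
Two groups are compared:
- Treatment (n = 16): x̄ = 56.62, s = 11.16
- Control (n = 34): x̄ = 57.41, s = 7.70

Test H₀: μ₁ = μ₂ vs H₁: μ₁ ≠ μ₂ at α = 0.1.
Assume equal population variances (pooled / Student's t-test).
Student's two-sample t-test (equal variances):
H₀: μ₁ = μ₂
H₁: μ₁ ≠ μ₂
df = n₁ + n₂ - 2 = 48
Pooled variance s_p² = [(n₁-1)s₁² + (n₂-1)s₂²] / (n₁ + n₂ - 2) = [(15)(11.16²) + (33)(7.70²)] / 48 = 79.6824
SE = √(s_p²(1/n₁ + 1/n₂)) = √(79.6824 × (1/16 + 1/34)) = 2.7062
t = (x̄₁ - x̄₂) / SE = (56.62 - 57.41) / 2.7062 = -0.79 / 2.7062 = -0.292
p-value = 0.7716

Since p-value > α = 0.1, we fail to reject H₀.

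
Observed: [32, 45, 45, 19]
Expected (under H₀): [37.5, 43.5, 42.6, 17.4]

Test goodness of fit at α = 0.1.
Chi-square goodness of fit test:
H₀: observed counts match expected distribution
H₁: observed counts differ from expected distribution
df = k - 1 = 3
χ² = Σ(O - E)²/E
   = (32 - 37.5)²/37.5 + (45 - 43.5)²/43.5 + (45 - 42.6)²/42.6 + (19 - 17.4)²/17.4
   = 0.807 + 0.052 + 0.135 + 0.147
   = 1.14
p-value = 0.7673

Since p-value > α = 0.1, we fail to reject H₀.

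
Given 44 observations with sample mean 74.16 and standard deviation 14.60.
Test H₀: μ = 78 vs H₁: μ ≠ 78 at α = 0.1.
One-sample t-test:
H₀: μ = 78
H₁: μ ≠ 78
df = n - 1 = 43
t = (x̄ - μ₀) / (s/√n) = (74.16 - 78) / (14.60/√44) = -1.745
p-value = 0.0882

Since p-value < α = 0.1, we reject H₀.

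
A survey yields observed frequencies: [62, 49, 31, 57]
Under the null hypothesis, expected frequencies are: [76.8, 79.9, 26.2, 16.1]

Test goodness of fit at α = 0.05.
Chi-square goodness of fit test:
H₀: observed counts match expected distribution
H₁: observed counts differ from expected distribution
df = k - 1 = 3
χ² = Σ(O - E)²/E
   = (62 - 76.8)²/76.8 + (49 - 79.9)²/79.9 + (31 - 26.2)²/26.2 + (57 - 16.1)²/16.1
   = 2.852 + 11.950 + 0.879 + 103.901
   = 119.58
p-value < 0.0001

Since p-value < α = 0.05, we reject H₀.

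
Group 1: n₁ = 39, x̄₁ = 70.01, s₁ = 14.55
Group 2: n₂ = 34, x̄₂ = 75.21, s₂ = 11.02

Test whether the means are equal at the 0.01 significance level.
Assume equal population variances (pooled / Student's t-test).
Student's two-sample t-test (equal variances):
H₀: μ₁ = μ₂
H₁: μ₁ ≠ μ₂
df = n₁ + n₂ - 2 = 71
Pooled variance s_p² = [(n₁-1)s₁² + (n₂-1)s₂²] / (n₁ + n₂ - 2) = [(38)(14.55²) + (33)(11.02²)] / 71 = 169.7497
SE = √(s_p²(1/n₁ + 1/n₂)) = √(169.7497 × (1/39 + 1/34)) = 3.0570
t = (x̄₁ - x̄₂) / SE = (70.01 - 75.21) / 3.0570 = -5.20 / 3.0570 = -1.701
p-value = 0.0933

Since p-value > α = 0.01, we fail to reject H₀.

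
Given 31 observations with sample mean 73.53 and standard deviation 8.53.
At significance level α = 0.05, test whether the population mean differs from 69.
One-sample t-test:
H₀: μ = 69
H₁: μ ≠ 69
df = n - 1 = 30
t = (x̄ - μ₀) / (s/√n) = (73.53 - 69) / (8.53/√31) = 2.957
p-value = 0.0060

Since p-value < α = 0.05, we reject H₀.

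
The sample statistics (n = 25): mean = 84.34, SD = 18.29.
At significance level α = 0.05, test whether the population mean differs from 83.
One-sample t-test:
H₀: μ = 83
H₁: μ ≠ 83
df = n - 1 = 24
t = (x̄ - μ₀) / (s/√n) = (84.34 - 83) / (18.29/√25) = 0.366
p-value = 0.7173

Since p-value > α = 0.05, we fail to reject H₀.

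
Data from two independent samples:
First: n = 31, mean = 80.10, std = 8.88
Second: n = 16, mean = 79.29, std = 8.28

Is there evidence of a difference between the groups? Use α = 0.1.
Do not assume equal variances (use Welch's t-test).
Welch's two-sample t-test:
H₀: μ₁ = μ₂
H₁: μ₁ ≠ μ₂
s₁²/n₁ = 8.88²/31 = 2.5437,  s₂²/n₂ = 8.28²/16 = 4.2849
SE = √(s₁²/n₁ + s₂²/n₂) = √(2.5437 + 4.2849) = 2.6132
df (Welch-Satterthwaite) = (s₁²/n₁ + s₂²/n₂)² / [(s₁²/n₁)²/(n₁-1) + (s₂²/n₂)²/(n₂-1)] ≈ 32.39
t = (x̄₁ - x̄₂) / SE = (80.10 - 79.29) / 2.6132 = 0.81 / 2.6132 = 0.310
p-value = 0.7586

Since p-value > α = 0.1, we fail to reject H₀.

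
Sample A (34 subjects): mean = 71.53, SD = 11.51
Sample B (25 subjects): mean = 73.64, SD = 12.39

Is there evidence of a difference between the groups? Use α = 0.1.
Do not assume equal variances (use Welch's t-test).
Welch's two-sample t-test:
H₀: μ₁ = μ₂
H₁: μ₁ ≠ μ₂
s₁²/n₁ = 11.51²/34 = 3.8965,  s₂²/n₂ = 12.39²/25 = 6.1405
SE = √(s₁²/n₁ + s₂²/n₂) = √(3.8965 + 6.1405) = 3.1681
df (Welch-Satterthwaite) = (s₁²/n₁ + s₂²/n₂)² / [(s₁²/n₁)²/(n₁-1) + (s₂²/n₂)²/(n₂-1)] ≈ 49.60
t = (x̄₁ - x̄₂) / SE = (71.53 - 73.64) / 3.1681 = -2.11 / 3.1681 = -0.666
p-value = 0.5085

Since p-value > α = 0.1, we fail to reject H₀.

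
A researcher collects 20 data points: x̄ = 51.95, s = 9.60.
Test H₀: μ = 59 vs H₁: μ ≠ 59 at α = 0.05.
One-sample t-test:
H₀: μ = 59
H₁: μ ≠ 59
df = n - 1 = 19
t = (x̄ - μ₀) / (s/√n) = (51.95 - 59) / (9.60/√20) = -3.284
p-value = 0.0039

Since p-value < α = 0.05, we reject H₀.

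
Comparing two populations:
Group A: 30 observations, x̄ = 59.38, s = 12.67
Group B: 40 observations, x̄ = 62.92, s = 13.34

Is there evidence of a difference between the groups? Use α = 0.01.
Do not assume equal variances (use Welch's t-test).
Welch's two-sample t-test:
H₀: μ₁ = μ₂
H₁: μ₁ ≠ μ₂
s₁²/n₁ = 12.67²/30 = 5.3510,  s₂²/n₂ = 13.34²/40 = 4.4489
SE = √(s₁²/n₁ + s₂²/n₂) = √(5.3510 + 4.4489) = 3.1305
df (Welch-Satterthwaite) = (s₁²/n₁ + s₂²/n₂)² / [(s₁²/n₁)²/(n₁-1) + (s₂²/n₂)²/(n₂-1)] ≈ 64.25
t = (x̄₁ - x̄₂) / SE = (59.38 - 62.92) / 3.1305 = -3.54 / 3.1305 = -1.131
p-value = 0.2623

Since p-value > α = 0.01, we fail to reject H₀.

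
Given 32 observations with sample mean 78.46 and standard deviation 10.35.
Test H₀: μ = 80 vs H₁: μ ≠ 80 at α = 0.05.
One-sample t-test:
H₀: μ = 80
H₁: μ ≠ 80
df = n - 1 = 31
t = (x̄ - μ₀) / (s/√n) = (78.46 - 80) / (10.35/√32) = -0.842
p-value = 0.4064

Since p-value > α = 0.05, we fail to reject H₀.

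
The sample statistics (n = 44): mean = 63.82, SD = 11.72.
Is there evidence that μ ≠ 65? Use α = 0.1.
One-sample t-test:
H₀: μ = 65
H₁: μ ≠ 65
df = n - 1 = 43
t = (x̄ - μ₀) / (s/√n) = (63.82 - 65) / (11.72/√44) = -0.668
p-value = 0.5078

Since p-value > α = 0.1, we fail to reject H₀.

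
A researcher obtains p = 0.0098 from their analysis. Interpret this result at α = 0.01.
Since p = 0.0098 < α = 0.01, reject H₀.
There is sufficient evidence to reject the null hypothesis; the result is statistically significant at the 0.01 level.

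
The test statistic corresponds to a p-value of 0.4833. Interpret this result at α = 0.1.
Since p = 0.4833 > α = 0.1, fail to reject H₀.
There is insufficient evidence to reject the null hypothesis; the result is not statistically significant at the 0.1 level.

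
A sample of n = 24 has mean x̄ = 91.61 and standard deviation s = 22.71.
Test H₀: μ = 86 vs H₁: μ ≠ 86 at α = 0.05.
One-sample t-test:
H₀: μ = 86
H₁: μ ≠ 86
df = n - 1 = 23
t = (x̄ - μ₀) / (s/√n) = (91.61 - 86) / (22.71/√24) = 1.210
p-value = 0.2385

Since p-value > α = 0.05, we fail to reject H₀.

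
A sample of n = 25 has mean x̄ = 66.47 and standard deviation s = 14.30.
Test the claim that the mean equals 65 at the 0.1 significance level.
One-sample t-test:
H₀: μ = 65
H₁: μ ≠ 65
df = n - 1 = 24
t = (x̄ - μ₀) / (s/√n) = (66.47 - 65) / (14.30/√25) = 0.514
p-value = 0.6120

Since p-value > α = 0.1, we fail to reject H₀.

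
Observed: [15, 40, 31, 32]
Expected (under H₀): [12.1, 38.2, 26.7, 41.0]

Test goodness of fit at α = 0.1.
Chi-square goodness of fit test:
H₀: observed counts match expected distribution
H₁: observed counts differ from expected distribution
df = k - 1 = 3
χ² = Σ(O - E)²/E
   = (15 - 12.1)²/12.1 + (40 - 38.2)²/38.2 + (31 - 26.7)²/26.7 + (32 - 41.0)²/41.0
   = 0.695 + 0.085 + 0.693 + 1.976
   = 3.45
p-value = 0.3276

Since p-value > α = 0.1, we fail to reject H₀.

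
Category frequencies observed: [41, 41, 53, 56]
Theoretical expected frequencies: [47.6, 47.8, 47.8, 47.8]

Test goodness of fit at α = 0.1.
Chi-square goodness of fit test:
H₀: observed counts match expected distribution
H₁: observed counts differ from expected distribution
df = k - 1 = 3
χ² = Σ(O - E)²/E
   = (41 - 47.6)²/47.6 + (41 - 47.8)²/47.8 + (53 - 47.8)²/47.8 + (56 - 47.8)²/47.8
   = 0.915 + 0.967 + 0.566 + 1.407
   = 3.85
p-value = 0.2776

Since p-value > α = 0.1, we fail to reject H₀.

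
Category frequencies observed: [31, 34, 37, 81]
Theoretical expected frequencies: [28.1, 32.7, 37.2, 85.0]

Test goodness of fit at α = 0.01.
Chi-square goodness of fit test:
H₀: observed counts match expected distribution
H₁: observed counts differ from expected distribution
df = k - 1 = 3
χ² = Σ(O - E)²/E
   = (31 - 28.1)²/28.1 + (34 - 32.7)²/32.7 + (37 - 37.2)²/37.2 + (81 - 85.0)²/85.0
   = 0.299 + 0.052 + 0.001 + 0.188
   = 0.54
p-value = 0.9100

Since p-value > α = 0.01, we fail to reject H₀.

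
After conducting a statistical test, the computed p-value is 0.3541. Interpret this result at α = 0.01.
Since p = 0.3541 > α = 0.01, fail to reject H₀.
There is insufficient evidence to reject the null hypothesis; the result is not statistically significant at the 0.01 level.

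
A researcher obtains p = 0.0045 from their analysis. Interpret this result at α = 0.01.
Since p = 0.0045 < α = 0.01, reject H₀.
There is sufficient evidence to reject the null hypothesis; the result is statistically significant at the 0.01 level.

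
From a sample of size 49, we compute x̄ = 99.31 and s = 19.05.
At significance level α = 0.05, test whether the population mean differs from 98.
One-sample t-test:
H₀: μ = 98
H₁: μ ≠ 98
df = n - 1 = 48
t = (x̄ - μ₀) / (s/√n) = (99.31 - 98) / (19.05/√49) = 0.481
p-value = 0.6324

Since p-value > α = 0.05, we fail to reject H₀.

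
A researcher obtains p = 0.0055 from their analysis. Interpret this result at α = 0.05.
Since p = 0.0055 < α = 0.05, reject H₀.
There is sufficient evidence to reject the null hypothesis; the result is statistically significant at the 0.05 level.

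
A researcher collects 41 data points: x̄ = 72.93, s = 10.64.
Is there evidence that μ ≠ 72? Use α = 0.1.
One-sample t-test:
H₀: μ = 72
H₁: μ ≠ 72
df = n - 1 = 40
t = (x̄ - μ₀) / (s/√n) = (72.93 - 72) / (10.64/√41) = 0.560
p-value = 0.5788

Since p-value > α = 0.1, we fail to reject H₀.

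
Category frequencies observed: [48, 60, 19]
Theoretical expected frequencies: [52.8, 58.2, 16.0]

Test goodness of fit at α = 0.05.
Chi-square goodness of fit test:
H₀: observed counts match expected distribution
H₁: observed counts differ from expected distribution
df = k - 1 = 2
χ² = Σ(O - E)²/E
   = (48 - 52.8)²/52.8 + (60 - 58.2)²/58.2 + (19 - 16.0)²/16.0
   = 0.436 + 0.056 + 0.562
   = 1.05
p-value = 0.5902

Since p-value > α = 0.05, we fail to reject H₀.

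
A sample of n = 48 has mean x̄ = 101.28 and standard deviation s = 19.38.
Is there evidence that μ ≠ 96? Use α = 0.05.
One-sample t-test:
H₀: μ = 96
H₁: μ ≠ 96
df = n - 1 = 47
t = (x̄ - μ₀) / (s/√n) = (101.28 - 96) / (19.38/√48) = 1.888
p-value = 0.0653

Since p-value > α = 0.05, we fail to reject H₀.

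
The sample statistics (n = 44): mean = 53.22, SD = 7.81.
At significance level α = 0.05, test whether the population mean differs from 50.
One-sample t-test:
H₀: μ = 50
H₁: μ ≠ 50
df = n - 1 = 43
t = (x̄ - μ₀) / (s/√n) = (53.22 - 50) / (7.81/√44) = 2.735
p-value = 0.0090

Since p-value < α = 0.05, we reject H₀.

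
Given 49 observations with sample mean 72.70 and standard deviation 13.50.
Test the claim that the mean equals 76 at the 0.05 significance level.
One-sample t-test:
H₀: μ = 76
H₁: μ ≠ 76
df = n - 1 = 48
t = (x̄ - μ₀) / (s/√n) = (72.70 - 76) / (13.50/√49) = -1.711
p-value = 0.0935

Since p-value > α = 0.05, we fail to reject H₀.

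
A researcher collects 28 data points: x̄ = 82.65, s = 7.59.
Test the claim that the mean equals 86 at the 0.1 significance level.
One-sample t-test:
H₀: μ = 86
H₁: μ ≠ 86
df = n - 1 = 27
t = (x̄ - μ₀) / (s/√n) = (82.65 - 86) / (7.59/√28) = -2.336
p-value = 0.0272

Since p-value < α = 0.1, we reject H₀.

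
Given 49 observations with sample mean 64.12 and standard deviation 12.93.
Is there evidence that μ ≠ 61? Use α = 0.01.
One-sample t-test:
H₀: μ = 61
H₁: μ ≠ 61
df = n - 1 = 48
t = (x̄ - μ₀) / (s/√n) = (64.12 - 61) / (12.93/√49) = 1.689
p-value = 0.0977

Since p-value > α = 0.01, we fail to reject H₀.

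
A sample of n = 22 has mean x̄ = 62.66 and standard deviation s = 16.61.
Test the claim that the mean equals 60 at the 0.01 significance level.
One-sample t-test:
H₀: μ = 60
H₁: μ ≠ 60
df = n - 1 = 21
t = (x̄ - μ₀) / (s/√n) = (62.66 - 60) / (16.61/√22) = 0.751
p-value = 0.4609

Since p-value > α = 0.01, we fail to reject H₀.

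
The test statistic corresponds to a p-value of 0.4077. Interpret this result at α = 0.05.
Since p = 0.4077 > α = 0.05, fail to reject H₀.
There is insufficient evidence to reject the null hypothesis; the result is not statistically significant at the 0.05 level.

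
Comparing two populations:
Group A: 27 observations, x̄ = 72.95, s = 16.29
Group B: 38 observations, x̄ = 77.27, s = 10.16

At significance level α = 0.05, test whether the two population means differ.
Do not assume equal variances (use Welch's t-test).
Welch's two-sample t-test:
H₀: μ₁ = μ₂
H₁: μ₁ ≠ μ₂
s₁²/n₁ = 16.29²/27 = 9.8283,  s₂²/n₂ = 10.16²/38 = 2.7165
SE = √(s₁²/n₁ + s₂²/n₂) = √(9.8283 + 2.7165) = 3.5419
df (Welch-Satterthwaite) = (s₁²/n₁ + s₂²/n₂)² / [(s₁²/n₁)²/(n₁-1) + (s₂²/n₂)²/(n₂-1)] ≈ 40.20
t = (x̄₁ - x̄₂) / SE = (72.95 - 77.27) / 3.5419 = -4.32 / 3.5419 = -1.220
p-value = 0.2297

Since p-value > α = 0.05, we fail to reject H₀.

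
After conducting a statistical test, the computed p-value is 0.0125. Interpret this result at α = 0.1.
Since p = 0.0125 < α = 0.1, reject H₀.
There is sufficient evidence to reject the null hypothesis; the result is statistically significant at the 0.1 level.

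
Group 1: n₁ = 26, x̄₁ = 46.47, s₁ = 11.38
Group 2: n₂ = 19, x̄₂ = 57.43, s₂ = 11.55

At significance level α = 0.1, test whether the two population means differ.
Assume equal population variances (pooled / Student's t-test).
Student's two-sample t-test (equal variances):
H₀: μ₁ = μ₂
H₁: μ₁ ≠ μ₂
df = n₁ + n₂ - 2 = 43
Pooled variance s_p² = [(n₁-1)s₁² + (n₂-1)s₂²] / (n₁ + n₂ - 2) = [(25)(11.38²) + (18)(11.55²)] / 43 = 131.1362
SE = √(s_p²(1/n₁ + 1/n₂)) = √(131.1362 × (1/26 + 1/19)) = 3.4562
t = (x̄₁ - x̄₂) / SE = (46.47 - 57.43) / 3.4562 = -10.96 / 3.4562 = -3.171
p-value = 0.0028

Since p-value < α = 0.1, we reject H₀.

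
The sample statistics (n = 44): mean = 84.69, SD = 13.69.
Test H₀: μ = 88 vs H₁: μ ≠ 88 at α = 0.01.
One-sample t-test:
H₀: μ = 88
H₁: μ ≠ 88
df = n - 1 = 43
t = (x̄ - μ₀) / (s/√n) = (84.69 - 88) / (13.69/√44) = -1.604
p-value = 0.1161

Since p-value > α = 0.01, we fail to reject H₀.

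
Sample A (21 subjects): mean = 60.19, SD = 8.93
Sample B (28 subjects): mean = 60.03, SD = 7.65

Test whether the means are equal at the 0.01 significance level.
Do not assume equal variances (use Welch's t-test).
Welch's two-sample t-test:
H₀: μ₁ = μ₂
H₁: μ₁ ≠ μ₂
s₁²/n₁ = 8.93²/21 = 3.7974,  s₂²/n₂ = 7.65²/28 = 2.0901
SE = √(s₁²/n₁ + s₂²/n₂) = √(3.7974 + 2.0901) = 2.4264
df (Welch-Satterthwaite) = (s₁²/n₁ + s₂²/n₂)² / [(s₁²/n₁)²/(n₁-1) + (s₂²/n₂)²/(n₂-1)] ≈ 39.26
t = (x̄₁ - x̄₂) / SE = (60.19 - 60.03) / 2.4264 = 0.16 / 2.4264 = 0.066
p-value = 0.9478

Since p-value > α = 0.01, we fail to reject H₀.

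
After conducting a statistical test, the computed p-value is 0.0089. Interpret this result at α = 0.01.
Since p = 0.0089 < α = 0.01, reject H₀.
There is sufficient evidence to reject the null hypothesis; the result is statistically significant at the 0.01 level.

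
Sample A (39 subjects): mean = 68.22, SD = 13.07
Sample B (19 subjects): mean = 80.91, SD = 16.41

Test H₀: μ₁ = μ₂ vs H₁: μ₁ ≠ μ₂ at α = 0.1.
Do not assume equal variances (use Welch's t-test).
Welch's two-sample t-test:
H₀: μ₁ = μ₂
H₁: μ₁ ≠ μ₂
s₁²/n₁ = 13.07²/39 = 4.3801,  s₂²/n₂ = 16.41²/19 = 14.1731
SE = √(s₁²/n₁ + s₂²/n₂) = √(4.3801 + 14.1731) = 4.3073
df (Welch-Satterthwaite) = (s₁²/n₁ + s₂²/n₂)² / [(s₁²/n₁)²/(n₁-1) + (s₂²/n₂)²/(n₂-1)] ≈ 29.51
t = (x̄₁ - x̄₂) / SE = (68.22 - 80.91) / 4.3073 = -12.69 / 4.3073 = -2.946
p-value = 0.0062

Since p-value < α = 0.1, we reject H₀.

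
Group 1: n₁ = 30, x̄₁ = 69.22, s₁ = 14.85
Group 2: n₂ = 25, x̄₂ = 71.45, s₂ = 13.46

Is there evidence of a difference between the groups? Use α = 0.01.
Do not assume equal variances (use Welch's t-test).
Welch's two-sample t-test:
H₀: μ₁ = μ₂
H₁: μ₁ ≠ μ₂
s₁²/n₁ = 14.85²/30 = 7.3507,  s₂²/n₂ = 13.46²/25 = 7.2469
SE = √(s₁²/n₁ + s₂²/n₂) = √(7.3507 + 7.2469) = 3.8207
df (Welch-Satterthwaite) = (s₁²/n₁ + s₂²/n₂)² / [(s₁²/n₁)²/(n₁-1) + (s₂²/n₂)²/(n₂-1)] ≈ 52.60
t = (x̄₁ - x̄₂) / SE = (69.22 - 71.45) / 3.8207 = -2.23 / 3.8207 = -0.584
p-value = 0.5619

Since p-value > α = 0.01, we fail to reject H₀.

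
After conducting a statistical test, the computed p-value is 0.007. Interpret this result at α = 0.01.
Since p = 0.007 < α = 0.01, reject H₀.
There is sufficient evidence to reject the null hypothesis; the result is statistically significant at the 0.01 level.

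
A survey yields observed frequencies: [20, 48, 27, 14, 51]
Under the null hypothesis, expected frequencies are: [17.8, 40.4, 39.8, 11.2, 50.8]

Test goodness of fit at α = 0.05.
Chi-square goodness of fit test:
H₀: observed counts match expected distribution
H₁: observed counts differ from expected distribution
df = k - 1 = 4
χ² = Σ(O - E)²/E
   = (20 - 17.8)²/17.8 + (48 - 40.4)²/40.4 + (27 - 39.8)²/39.8 + (14 - 11.2)²/11.2 + (51 - 50.8)²/50.8
   = 0.272 + 1.430 + 4.117 + 0.700 + 0.001
   = 6.52
p-value = 0.1636

Since p-value > α = 0.05, we fail to reject H₀.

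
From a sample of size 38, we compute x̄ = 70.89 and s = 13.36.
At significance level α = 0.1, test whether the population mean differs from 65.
One-sample t-test:
H₀: μ = 65
H₁: μ ≠ 65
df = n - 1 = 37
t = (x̄ - μ₀) / (s/√n) = (70.89 - 65) / (13.36/√38) = 2.718
p-value = 0.0099

Since p-value < α = 0.1, we reject H₀.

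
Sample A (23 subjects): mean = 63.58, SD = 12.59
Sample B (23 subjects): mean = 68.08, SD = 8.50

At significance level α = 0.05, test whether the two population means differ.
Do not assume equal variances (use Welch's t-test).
Welch's two-sample t-test:
H₀: μ₁ = μ₂
H₁: μ₁ ≠ μ₂
s₁²/n₁ = 12.59²/23 = 6.8917,  s₂²/n₂ = 8.50²/23 = 3.1413
SE = √(s₁²/n₁ + s₂²/n₂) = √(6.8917 + 3.1413) = 3.1675
df (Welch-Satterthwaite) = (s₁²/n₁ + s₂²/n₂)² / [(s₁²/n₁)²/(n₁-1) + (s₂²/n₂)²/(n₂-1)] ≈ 38.61
t = (x̄₁ - x̄₂) / SE = (63.58 - 68.08) / 3.1675 = -4.50 / 3.1675 = -1.421
p-value = 0.1634

Since p-value > α = 0.05, we fail to reject H₀.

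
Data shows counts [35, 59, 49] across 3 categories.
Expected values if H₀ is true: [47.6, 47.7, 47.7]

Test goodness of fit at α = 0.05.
Chi-square goodness of fit test:
H₀: observed counts match expected distribution
H₁: observed counts differ from expected distribution
df = k - 1 = 2
χ² = Σ(O - E)²/E
   = (35 - 47.6)²/47.6 + (59 - 47.7)²/47.7 + (49 - 47.7)²/47.7
   = 3.335 + 2.677 + 0.035
   = 6.05
p-value = 0.0486

Since p-value < α = 0.05, we reject H₀.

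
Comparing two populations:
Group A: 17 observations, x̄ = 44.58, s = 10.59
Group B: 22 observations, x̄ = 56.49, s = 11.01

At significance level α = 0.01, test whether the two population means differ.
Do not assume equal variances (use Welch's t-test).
Welch's two-sample t-test:
H₀: μ₁ = μ₂
H₁: μ₁ ≠ μ₂
s₁²/n₁ = 10.59²/17 = 6.5969,  s₂²/n₂ = 11.01²/22 = 5.5100
SE = √(s₁²/n₁ + s₂²/n₂) = √(6.5969 + 5.5100) = 3.4795
df (Welch-Satterthwaite) = (s₁²/n₁ + s₂²/n₂)² / [(s₁²/n₁)²/(n₁-1) + (s₂²/n₂)²/(n₂-1)] ≈ 35.19
t = (x̄₁ - x̄₂) / SE = (44.58 - 56.49) / 3.4795 = -11.91 / 3.4795 = -3.423
p-value = 0.0016

Since p-value < α = 0.01, we reject H₀.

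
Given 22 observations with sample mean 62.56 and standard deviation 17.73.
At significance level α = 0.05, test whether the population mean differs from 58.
One-sample t-test:
H₀: μ = 58
H₁: μ ≠ 58
df = n - 1 = 21
t = (x̄ - μ₀) / (s/√n) = (62.56 - 58) / (17.73/√22) = 1.206
p-value = 0.2411

Since p-value > α = 0.05, we fail to reject H₀.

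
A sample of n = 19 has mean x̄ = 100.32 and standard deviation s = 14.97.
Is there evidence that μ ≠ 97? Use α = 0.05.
One-sample t-test:
H₀: μ = 97
H₁: μ ≠ 97
df = n - 1 = 18
t = (x̄ - μ₀) / (s/√n) = (100.32 - 97) / (14.97/√19) = 0.967
p-value = 0.3465

Since p-value > α = 0.05, we fail to reject H₀.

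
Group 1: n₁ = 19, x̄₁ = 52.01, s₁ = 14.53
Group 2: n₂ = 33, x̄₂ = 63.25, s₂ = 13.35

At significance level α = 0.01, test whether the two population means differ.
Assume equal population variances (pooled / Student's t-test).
Student's two-sample t-test (equal variances):
H₀: μ₁ = μ₂
H₁: μ₁ ≠ μ₂
df = n₁ + n₂ - 2 = 50
Pooled variance s_p² = [(n₁-1)s₁² + (n₂-1)s₂²] / (n₁ + n₂ - 2) = [(18)(14.53²) + (32)(13.35²)] / 50 = 190.0659
SE = √(s_p²(1/n₁ + 1/n₂)) = √(190.0659 × (1/19 + 1/33)) = 3.9703
t = (x̄₁ - x̄₂) / SE = (52.01 - 63.25) / 3.9703 = -11.24 / 3.9703 = -2.831
p-value = 0.0067

Since p-value < α = 0.01, we reject H₀.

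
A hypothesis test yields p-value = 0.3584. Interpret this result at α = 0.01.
Since p = 0.3584 > α = 0.01, fail to reject H₀.
There is insufficient evidence to reject the null hypothesis; the result is not statistically significant at the 0.01 level.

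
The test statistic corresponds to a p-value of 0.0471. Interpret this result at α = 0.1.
Since p = 0.0471 < α = 0.1, reject H₀.
There is sufficient evidence to reject the null hypothesis; the result is statistically significant at the 0.1 level.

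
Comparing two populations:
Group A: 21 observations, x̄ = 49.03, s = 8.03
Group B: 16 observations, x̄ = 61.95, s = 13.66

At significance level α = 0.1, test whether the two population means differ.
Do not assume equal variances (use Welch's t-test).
Welch's two-sample t-test:
H₀: μ₁ = μ₂
H₁: μ₁ ≠ μ₂
s₁²/n₁ = 8.03²/21 = 3.0705,  s₂²/n₂ = 13.66²/16 = 11.6622
SE = √(s₁²/n₁ + s₂²/n₂) = √(3.0705 + 11.6622) = 3.8383
df (Welch-Satterthwaite) = (s₁²/n₁ + s₂²/n₂)² / [(s₁²/n₁)²/(n₁-1) + (s₂²/n₂)²/(n₂-1)] ≈ 22.76
t = (x̄₁ - x̄₂) / SE = (49.03 - 61.95) / 3.8383 = -12.92 / 3.8383 = -3.366
p-value = 0.0027

Since p-value < α = 0.1, we reject H₀.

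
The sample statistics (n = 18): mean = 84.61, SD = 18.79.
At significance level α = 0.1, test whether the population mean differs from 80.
One-sample t-test:
H₀: μ = 80
H₁: μ ≠ 80
df = n - 1 = 17
t = (x̄ - μ₀) / (s/√n) = (84.61 - 80) / (18.79/√18) = 1.041
p-value = 0.3125

Since p-value > α = 0.1, we fail to reject H₀.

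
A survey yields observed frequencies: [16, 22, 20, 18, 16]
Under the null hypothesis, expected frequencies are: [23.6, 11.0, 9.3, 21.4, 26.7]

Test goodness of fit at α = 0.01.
Chi-square goodness of fit test:
H₀: observed counts match expected distribution
H₁: observed counts differ from expected distribution
df = k - 1 = 4
χ² = Σ(O - E)²/E
   = (16 - 23.6)²/23.6 + (22 - 11.0)²/11.0 + (20 - 9.3)²/9.3 + (18 - 21.4)²/21.4 + (16 - 26.7)²/26.7
   = 2.447 + 11.000 + 12.311 + 0.540 + 4.288
   = 30.59
p-value < 0.0001

Since p-value < α = 0.01, we reject H₀.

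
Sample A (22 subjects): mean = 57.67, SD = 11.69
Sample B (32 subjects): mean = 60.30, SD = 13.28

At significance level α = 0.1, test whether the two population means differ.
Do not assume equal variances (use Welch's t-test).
Welch's two-sample t-test:
H₀: μ₁ = μ₂
H₁: μ₁ ≠ μ₂
s₁²/n₁ = 11.69²/22 = 6.2116,  s₂²/n₂ = 13.28²/32 = 5.5112
SE = √(s₁²/n₁ + s₂²/n₂) = √(6.2116 + 5.5112) = 3.4239
df (Welch-Satterthwaite) = (s₁²/n₁ + s₂²/n₂)² / [(s₁²/n₁)²/(n₁-1) + (s₂²/n₂)²/(n₂-1)] ≈ 48.78
t = (x̄₁ - x̄₂) / SE = (57.67 - 60.30) / 3.4239 = -2.63 / 3.4239 = -0.768
p-value = 0.4461

Since p-value > α = 0.1, we fail to reject H₀.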